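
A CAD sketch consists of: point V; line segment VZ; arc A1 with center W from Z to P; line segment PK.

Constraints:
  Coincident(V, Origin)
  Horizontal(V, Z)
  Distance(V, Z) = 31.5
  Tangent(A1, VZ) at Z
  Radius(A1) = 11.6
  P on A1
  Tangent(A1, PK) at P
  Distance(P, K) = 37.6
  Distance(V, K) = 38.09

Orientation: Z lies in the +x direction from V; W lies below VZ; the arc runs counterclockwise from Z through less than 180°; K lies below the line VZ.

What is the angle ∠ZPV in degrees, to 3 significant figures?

136°

Checks: |WP| = 11.60 ✓; ∠(WP, PK) = 90.00° ✓; |PK| = 37.60 ✓; |VK| = 38.09 ✓.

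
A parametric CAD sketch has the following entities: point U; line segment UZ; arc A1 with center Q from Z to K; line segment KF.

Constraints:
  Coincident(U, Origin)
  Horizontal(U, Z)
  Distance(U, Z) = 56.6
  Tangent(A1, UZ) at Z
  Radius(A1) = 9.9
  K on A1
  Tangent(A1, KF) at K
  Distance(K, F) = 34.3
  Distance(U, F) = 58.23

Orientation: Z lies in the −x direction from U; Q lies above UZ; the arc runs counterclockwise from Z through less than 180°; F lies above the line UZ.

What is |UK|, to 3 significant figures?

47.6

Checks: |QK| = 9.900 ✓; ∠(QK, KF) = 90.00° ✓; |KF| = 34.30 ✓; |UF| = 58.23 ✓.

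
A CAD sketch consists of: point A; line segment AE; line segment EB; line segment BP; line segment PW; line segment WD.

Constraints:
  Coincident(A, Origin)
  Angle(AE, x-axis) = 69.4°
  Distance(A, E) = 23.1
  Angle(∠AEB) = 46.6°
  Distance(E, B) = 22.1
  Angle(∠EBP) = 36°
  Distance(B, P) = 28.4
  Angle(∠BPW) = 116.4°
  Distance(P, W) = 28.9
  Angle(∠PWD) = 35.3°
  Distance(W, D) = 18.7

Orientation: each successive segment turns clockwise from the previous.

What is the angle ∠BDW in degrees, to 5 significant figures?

173.82°

A is at the origin; AE runs at 69.4° with length 23.1, so E = (8.1275, 21.623). ∠AEB = 46.6° gives EB at -64.000° from the x-axis; with |EB| = 22.1, B = (17.816, 1.7596). ∠EBP = 36.0° gives BP at 152.00° from the x-axis; with |BP| = 28.4, P = (-7.2602, 15.093). ∠BPW = 116.4° gives PW at 88.400° from the x-axis; with |PW| = 28.9, W = (-6.4532, 43.981). ∠PWD = 35.3° gives WD at -56.300° from the x-axis; with |WD| = 18.7, D = (3.9224, 28.424). Then cos ∠BDW = DB·DW / (|DB||DW|), giving 173.82°.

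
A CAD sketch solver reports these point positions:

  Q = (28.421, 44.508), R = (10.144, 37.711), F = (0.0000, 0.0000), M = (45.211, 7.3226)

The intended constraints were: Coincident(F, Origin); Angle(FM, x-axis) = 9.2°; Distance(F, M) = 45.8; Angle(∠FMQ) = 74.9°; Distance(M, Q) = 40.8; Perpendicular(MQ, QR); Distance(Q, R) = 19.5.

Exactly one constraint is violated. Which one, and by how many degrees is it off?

Perpendicular(MQ, QR) — off by 3.90°.

F = (0.00, 0.00) ✓; FM at 9.200° ✓; |FM| = 45.80 ✓; ∠FMQ = 74.90° ✓; |MQ| = 40.80 ✓; ∠(MQ, QR) = 86.10° ✗; |QR| = 19.50 ✓.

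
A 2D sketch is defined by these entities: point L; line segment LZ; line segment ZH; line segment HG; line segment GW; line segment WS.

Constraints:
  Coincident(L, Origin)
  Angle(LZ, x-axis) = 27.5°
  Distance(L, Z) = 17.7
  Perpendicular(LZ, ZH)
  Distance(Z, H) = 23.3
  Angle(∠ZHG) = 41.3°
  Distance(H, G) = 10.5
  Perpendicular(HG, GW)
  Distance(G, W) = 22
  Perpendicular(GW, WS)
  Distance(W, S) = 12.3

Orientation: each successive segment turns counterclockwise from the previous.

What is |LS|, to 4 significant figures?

36.84

The perpendicularity gives GW at right angles to HG, so GW runs at -13.80°; with |GW| = 22.0, W = (23.80, 13.40). The perpendicularity gives WS at right angles to GW, so WS runs at 76.20°; with |WS| = 12.3, S = (26.74, 25.34). Then |LS| = |S − L| = 36.84.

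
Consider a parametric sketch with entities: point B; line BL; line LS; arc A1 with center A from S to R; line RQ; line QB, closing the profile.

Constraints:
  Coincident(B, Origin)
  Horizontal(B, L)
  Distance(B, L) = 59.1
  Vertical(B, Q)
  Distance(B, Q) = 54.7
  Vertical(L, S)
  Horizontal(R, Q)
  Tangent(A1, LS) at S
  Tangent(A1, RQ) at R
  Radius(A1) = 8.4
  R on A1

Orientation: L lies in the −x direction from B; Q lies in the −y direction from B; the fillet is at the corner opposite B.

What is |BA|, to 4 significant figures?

68.66

B and Q share the same x with |BQ| = 54.7 and Q on the −y side, so Q = (0.000, -54.70). The virtual corner opposite B is at (-59.10, -54.70). The tangent condition forces AS to be normal to LS and since A1 is tangent to RQ there, AR ⟂ RQ, with radius 8.4, so the center A sits 8.4 in from both sides at A = (-50.70, -46.30). Then |BA| = |A − B| = 68.66.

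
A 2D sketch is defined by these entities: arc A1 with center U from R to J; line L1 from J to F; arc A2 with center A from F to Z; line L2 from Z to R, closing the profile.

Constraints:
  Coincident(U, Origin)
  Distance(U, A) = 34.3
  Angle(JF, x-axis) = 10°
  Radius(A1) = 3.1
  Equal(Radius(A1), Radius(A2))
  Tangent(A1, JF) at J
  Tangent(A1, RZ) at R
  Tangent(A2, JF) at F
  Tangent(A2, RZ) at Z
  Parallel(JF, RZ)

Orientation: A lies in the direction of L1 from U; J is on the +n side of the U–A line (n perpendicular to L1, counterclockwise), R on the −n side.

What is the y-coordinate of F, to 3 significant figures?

9.01

The slot axis is L1's direction at 10.0°, so u = (cos 10.0°, sin 10.0°) = (0.985, 0.174) and n = (−sin 10.0°, cos 10.0°) = (-0.174, 0.985). U is at the origin and A lies 34.3 along u from U, so A = 34.3·u = (33.8, 5.96). Tangency of A1 to both parallel lines with radius 3.1 puts J and R at U ± 3.1·n: J = (-0.538, 3.05), R = (0.538, -3.05). Equal radii place F and Z the same way about A: F = A + 3.1·n = (33.2, 9.01), Z = A − 3.1·n = (34.3, 2.90). So F.y = 9.01.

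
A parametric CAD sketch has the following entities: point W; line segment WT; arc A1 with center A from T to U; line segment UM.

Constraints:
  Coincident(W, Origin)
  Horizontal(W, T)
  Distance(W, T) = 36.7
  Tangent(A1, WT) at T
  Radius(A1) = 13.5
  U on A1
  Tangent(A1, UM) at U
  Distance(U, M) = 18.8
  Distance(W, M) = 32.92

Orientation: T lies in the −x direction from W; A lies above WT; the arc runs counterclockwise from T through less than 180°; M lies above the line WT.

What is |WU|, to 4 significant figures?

25.63

W is at the origin; WT is horizontal with |WT| = 36.7 and T on the −x side, so T = (-36.70, 0.000). Since A1 is tangent to WT there, AT ⟂ WT, so A = T + (0, 13.5) = (-36.70, 13.50). Since AU ⟂ UM (tangency), |AM| = √(13.5² + 18.8²) = 23.14 regardless of where U sits on A1. So M lies on both circle(W, 32.92) and circle(A, 23.14); the above-WT intersection is M = (-18.21, 27.42). U is the foot of the tangent from M: U = (-23.81, 9.478).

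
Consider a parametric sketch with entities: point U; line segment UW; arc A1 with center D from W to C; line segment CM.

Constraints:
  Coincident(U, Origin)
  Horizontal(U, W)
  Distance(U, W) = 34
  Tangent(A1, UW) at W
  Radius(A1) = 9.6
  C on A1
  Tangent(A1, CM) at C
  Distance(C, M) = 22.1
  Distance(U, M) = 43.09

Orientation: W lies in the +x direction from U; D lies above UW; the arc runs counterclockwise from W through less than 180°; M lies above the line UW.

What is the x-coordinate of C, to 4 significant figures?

41.53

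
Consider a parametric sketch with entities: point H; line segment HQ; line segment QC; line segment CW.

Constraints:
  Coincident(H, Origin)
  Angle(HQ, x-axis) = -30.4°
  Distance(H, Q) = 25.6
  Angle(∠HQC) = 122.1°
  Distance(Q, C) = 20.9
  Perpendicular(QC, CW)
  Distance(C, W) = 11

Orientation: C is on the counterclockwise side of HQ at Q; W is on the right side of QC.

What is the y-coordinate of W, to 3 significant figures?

-13.1

H is at the origin; HQ runs at -30.4° with length 25.6, so Q = 25.6·(cos -30.4°, sin -30.4°) = (22.1, -13.0). ∠HQC = 122.1°, so QC runs at -30.4° + (180° − 122.1°) = 27.5° from the x-axis; with |QC| = 20.9, C = Q + 20.9·(cos 27.5°, sin 27.5°) = (40.6, -3.30). QC is perpendicular to CW; with |CW| = 11.0 on the right of QC, W = C + 11.0·(0.462, -0.887) = (45.7, -13.1). So W.y = -13.1.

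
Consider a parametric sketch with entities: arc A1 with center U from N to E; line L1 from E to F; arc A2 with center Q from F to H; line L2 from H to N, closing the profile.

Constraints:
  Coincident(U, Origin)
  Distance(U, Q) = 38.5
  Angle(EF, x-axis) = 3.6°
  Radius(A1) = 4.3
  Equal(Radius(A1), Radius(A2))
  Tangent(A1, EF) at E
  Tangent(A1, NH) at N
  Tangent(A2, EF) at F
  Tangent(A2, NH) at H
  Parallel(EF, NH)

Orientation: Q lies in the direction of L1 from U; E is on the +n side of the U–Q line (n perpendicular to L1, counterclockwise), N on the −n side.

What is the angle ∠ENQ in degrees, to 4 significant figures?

83.63°

U is at the origin and Q lies 38.5 along u from U, so Q = 38.5·u = (38.42, 2.417). Tangency of A1 to both parallel lines with radius 4.3 puts E and N at U ± 4.3·n: E = (-0.2700, 4.292), N = (0.2700, -4.292). Then cos ∠ENQ = NE·NQ / (|NE||NQ|), giving 83.63°.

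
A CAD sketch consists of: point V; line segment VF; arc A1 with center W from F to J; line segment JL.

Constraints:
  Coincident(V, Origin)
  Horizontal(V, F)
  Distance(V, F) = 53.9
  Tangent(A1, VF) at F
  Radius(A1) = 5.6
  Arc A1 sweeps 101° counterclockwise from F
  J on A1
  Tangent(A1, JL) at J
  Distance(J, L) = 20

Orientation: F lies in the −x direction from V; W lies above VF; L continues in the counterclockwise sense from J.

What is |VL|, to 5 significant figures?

58.469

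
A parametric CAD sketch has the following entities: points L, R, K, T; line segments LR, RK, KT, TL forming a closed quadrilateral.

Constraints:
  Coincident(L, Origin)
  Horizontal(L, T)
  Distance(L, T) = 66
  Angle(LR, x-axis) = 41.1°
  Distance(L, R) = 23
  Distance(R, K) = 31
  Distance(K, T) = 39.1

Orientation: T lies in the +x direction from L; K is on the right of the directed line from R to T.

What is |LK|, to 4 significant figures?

32.25

L is at the origin; LT is horizontal with |LT| = 66.0 and T in +x, so T = (66.0, 0). LR runs at 41.1° with |LR| = 23.0, so R = (17.33, 15.12). K is determined by |RK| = 31.0 and |KT| = 39.1 together: it lies at the intersection of circle(R, 31.0) and circle(T, 39.1). With |RT| = 50.96, the foot of the radical line on RT is 19.91 from R and the perpendicular offset is √(31.0² − 19.91²) = 23.76. Taking the right-of-RT solution: K = (29.30, -13.48).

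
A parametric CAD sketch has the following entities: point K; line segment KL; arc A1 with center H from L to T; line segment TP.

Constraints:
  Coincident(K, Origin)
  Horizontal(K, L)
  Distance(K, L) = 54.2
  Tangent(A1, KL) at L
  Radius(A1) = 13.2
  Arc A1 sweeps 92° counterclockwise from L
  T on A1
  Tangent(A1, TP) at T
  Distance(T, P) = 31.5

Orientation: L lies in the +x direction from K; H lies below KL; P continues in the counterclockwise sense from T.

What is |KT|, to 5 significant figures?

43.224

K is at the origin; KL is horizontal with |KL| = 54.2 and L on the +x side, so L = (54.200, 0.0000). The tangent condition forces HL to be normal to KL, so H = L + (0, -13.2) = (54.200, -13.200). On A1, L sits at bearing 90° from H; a 92° counterclockwise sweep puts T at bearing 182°, so T = H + 13.2·(cos 182°, sin 182°) = (41.008, -13.661). Then |KT| = |T − K| = 43.224.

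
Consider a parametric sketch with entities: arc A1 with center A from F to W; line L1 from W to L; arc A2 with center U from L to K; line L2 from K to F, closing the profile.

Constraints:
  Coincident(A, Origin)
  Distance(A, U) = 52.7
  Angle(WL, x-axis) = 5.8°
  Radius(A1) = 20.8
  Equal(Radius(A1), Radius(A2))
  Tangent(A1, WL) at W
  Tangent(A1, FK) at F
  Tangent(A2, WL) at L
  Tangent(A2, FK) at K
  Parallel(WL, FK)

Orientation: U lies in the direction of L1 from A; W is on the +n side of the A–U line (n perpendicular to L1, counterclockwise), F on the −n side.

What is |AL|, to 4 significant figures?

56.66

The slot axis is L1's direction at 5.8°, so u = (cos 5.8°, sin 5.8°) = (0.9949, 0.1011) and n = (−sin 5.8°, cos 5.8°) = (-0.1011, 0.9949). A is at the origin and U lies 52.7 along u from A, so U = 52.7·u = (52.43, 5.326). Tangency of A1 to both parallel lines with radius 20.8 puts W and F at A ± 20.8·n: W = (-2.102, 20.69), F = (2.102, -20.69). Equal radii place L and K the same way about U: L = U + 20.8·n = (50.33, 26.02), K = U − 20.8·n = (54.53, -15.37). Then |AL| = |L − A| = 56.66.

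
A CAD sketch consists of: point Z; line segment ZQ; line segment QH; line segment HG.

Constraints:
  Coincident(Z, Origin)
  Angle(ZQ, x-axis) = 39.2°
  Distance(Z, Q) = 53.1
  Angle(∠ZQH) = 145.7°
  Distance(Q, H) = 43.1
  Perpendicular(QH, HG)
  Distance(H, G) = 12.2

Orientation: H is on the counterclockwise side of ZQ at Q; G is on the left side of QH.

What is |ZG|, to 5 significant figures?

88.753

Z is at the origin; ZQ runs at 39.2° with length 53.1, so Q = 53.1·(cos 39.2°, sin 39.2°) = (41.150, 33.561). ∠ZQH = 145.7°, so QH runs at 39.2° + (180° − 145.7°) = 73.500° from the x-axis; with |QH| = 43.1, H = Q + 43.1·(cos 73.500°, sin 73.500°) = (53.391, 74.886). The perpendicularity gives HG at right angles to QH; with |HG| = 12.2 on the left of QH, G = H + 12.2·(-0.95882, 0.28402) = (41.693, 78.351). Then |ZG| = |G − Z| = 88.753.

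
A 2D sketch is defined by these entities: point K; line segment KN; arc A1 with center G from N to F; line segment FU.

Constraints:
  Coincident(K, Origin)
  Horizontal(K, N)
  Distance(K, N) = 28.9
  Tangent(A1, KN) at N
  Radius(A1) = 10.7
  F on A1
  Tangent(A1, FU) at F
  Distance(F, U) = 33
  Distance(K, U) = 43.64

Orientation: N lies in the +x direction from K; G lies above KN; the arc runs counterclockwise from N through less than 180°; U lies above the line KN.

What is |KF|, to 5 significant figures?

40.787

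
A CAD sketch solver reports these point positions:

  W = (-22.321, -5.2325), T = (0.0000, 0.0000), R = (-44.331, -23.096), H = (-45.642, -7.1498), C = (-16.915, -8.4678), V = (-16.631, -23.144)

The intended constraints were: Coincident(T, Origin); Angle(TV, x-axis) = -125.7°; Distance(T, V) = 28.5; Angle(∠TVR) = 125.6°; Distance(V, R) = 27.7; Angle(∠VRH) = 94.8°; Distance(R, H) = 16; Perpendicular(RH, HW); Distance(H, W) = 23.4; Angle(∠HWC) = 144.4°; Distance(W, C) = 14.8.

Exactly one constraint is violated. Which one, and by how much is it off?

Distance(W, C) = 14.8 — off by 8.50.

T = (0.00, 0.00) ✓; TV at -125.7° ✓; |TV| = 28.50 ✓; ∠TVR = 125.6° ✓; |VR| = 27.70 ✓; ∠VRH = 94.80° ✓; |RH| = 16.00 ✓; ∠(RH, HW) = 90.00° ✓; |HW| = 23.40 ✓; ∠HWC = 144.4° ✓; |WC| = 6.300 ✗.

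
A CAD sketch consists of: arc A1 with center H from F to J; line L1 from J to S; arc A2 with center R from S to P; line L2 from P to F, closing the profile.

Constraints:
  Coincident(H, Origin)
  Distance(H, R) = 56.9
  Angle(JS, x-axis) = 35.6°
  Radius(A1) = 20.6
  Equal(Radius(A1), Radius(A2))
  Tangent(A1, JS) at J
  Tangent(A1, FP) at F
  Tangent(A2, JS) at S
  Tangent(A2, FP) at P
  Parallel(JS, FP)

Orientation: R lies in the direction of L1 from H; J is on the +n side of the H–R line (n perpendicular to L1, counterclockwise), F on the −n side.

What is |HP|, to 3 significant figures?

60.5

Tangency of A1 to both parallel lines with radius 20.6 puts J and F at H ± 20.6·n: J = (-12.0, 16.7), F = (12.0, -16.7). Equal radii place S and P the same way about R: S = R + 20.6·n = (34.3, 49.9), P = R − 20.6·n = (58.3, 16.4). Then |HP| = |P − H| = 60.5.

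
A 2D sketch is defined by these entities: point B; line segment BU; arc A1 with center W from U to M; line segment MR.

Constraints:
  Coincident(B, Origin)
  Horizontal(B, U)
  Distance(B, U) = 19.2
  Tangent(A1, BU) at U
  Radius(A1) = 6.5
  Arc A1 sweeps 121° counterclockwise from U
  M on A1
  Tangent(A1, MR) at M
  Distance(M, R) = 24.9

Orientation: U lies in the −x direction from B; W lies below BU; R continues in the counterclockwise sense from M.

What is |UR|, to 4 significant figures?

32.02

On A1, U sits at bearing 90° from W; a 121° counterclockwise sweep puts M at bearing 211°, so M = W + 6.5·(cos 211°, sin 211°) = (-24.77, -9.848). Since A1 is tangent to MR there, WM ⟂ MR, so MR runs along (−sin 211°, cos 211°); with |MR| = 24.9, R = (-11.95, -31.19). Then |UR| = |R − U| = 32.02.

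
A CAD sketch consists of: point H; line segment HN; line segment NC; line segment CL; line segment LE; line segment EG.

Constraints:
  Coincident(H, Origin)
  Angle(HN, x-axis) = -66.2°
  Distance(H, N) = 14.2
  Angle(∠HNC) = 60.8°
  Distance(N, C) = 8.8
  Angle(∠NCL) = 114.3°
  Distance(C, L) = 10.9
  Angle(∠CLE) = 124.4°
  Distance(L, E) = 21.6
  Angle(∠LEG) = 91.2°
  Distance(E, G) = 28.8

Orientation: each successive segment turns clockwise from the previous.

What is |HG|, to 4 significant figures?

29.82

H is at the origin; HN runs at -66.2° with length 14.2, so N = (5.730, -12.99). ∠HNC = 60.8° gives NC at 174.6° from the x-axis; with |NC| = 8.8, C = (-3.031, -12.16). ∠NCL = 114.3° gives CL at 108.9° from the x-axis; with |CL| = 10.9, L = (-6.561, -1.852). ∠CLE = 124.4° gives LE at 53.30° from the x-axis; with |LE| = 21.6, E = (6.347, 15.47). ∠LEG = 91.2° gives EG at -35.50° from the x-axis; with |EG| = 28.8, G = (29.79, -1.258). Then |HG| = |G − H| = 29.82.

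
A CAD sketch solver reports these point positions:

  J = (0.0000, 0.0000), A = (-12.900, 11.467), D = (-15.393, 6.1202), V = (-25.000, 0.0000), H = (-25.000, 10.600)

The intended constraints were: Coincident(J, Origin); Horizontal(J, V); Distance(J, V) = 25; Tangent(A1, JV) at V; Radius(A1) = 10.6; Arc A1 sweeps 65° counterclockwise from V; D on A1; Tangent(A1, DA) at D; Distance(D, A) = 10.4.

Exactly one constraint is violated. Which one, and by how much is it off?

Distance(D, A) = 10.4 — off by 4.50.

J = (0.00, 0.00) ✓; J.y = 0.00, V.y = 0.00 ✓; |JV| = 25.00 ✓; ∠(HV, VJ) = 90.00° ✓; |HV| = 10.60 ✓; bearing(H→D) − bearing(H→V) = 65.00° ✓; |HD| = 10.60 ✓; ∠(HD, DA) = 90.00° ✓; |DA| = 5.899 ✗.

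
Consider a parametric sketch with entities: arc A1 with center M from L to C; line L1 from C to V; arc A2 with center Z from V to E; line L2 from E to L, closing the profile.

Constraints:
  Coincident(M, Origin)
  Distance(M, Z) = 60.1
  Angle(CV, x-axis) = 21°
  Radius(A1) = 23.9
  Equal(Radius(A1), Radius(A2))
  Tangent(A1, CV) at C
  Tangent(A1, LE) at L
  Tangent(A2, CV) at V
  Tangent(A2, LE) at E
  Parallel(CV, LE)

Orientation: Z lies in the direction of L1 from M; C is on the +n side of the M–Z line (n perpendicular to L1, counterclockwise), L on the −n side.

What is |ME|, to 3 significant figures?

64.7

The slot axis is L1's direction at 21.0°, so u = (cos 21.0°, sin 21.0°) = (0.934, 0.358) and n = (−sin 21.0°, cos 21.0°) = (-0.358, 0.934). M is at the origin and Z lies 60.1 along u from M, so Z = 60.1·u = (56.1, 21.5). Tangency of A1 to both parallel lines with radius 23.9 puts C and L at M ± 23.9·n: C = (-8.56, 22.3), L = (8.56, -22.3). Equal radii place V and E the same way about Z: V = Z + 23.9·n = (47.5, 43.9), E = Z − 23.9·n = (64.7, -0.775). Then |ME| = |E − M| = 64.7.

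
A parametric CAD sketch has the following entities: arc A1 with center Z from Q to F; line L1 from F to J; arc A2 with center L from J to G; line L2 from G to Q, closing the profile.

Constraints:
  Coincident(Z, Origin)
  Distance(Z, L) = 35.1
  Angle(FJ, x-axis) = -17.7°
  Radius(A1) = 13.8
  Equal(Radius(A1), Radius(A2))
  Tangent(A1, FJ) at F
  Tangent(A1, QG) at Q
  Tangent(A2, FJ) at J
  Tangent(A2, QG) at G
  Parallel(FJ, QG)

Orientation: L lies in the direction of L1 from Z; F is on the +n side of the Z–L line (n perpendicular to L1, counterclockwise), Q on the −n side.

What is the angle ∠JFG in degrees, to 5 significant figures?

38.179°

The slot axis is L1's direction at -17.7°, so u = (cos -17.7°, sin -17.7°) = (0.95266, -0.30403) and n = (−sin -17.7°, cos -17.7°) = (0.30403, 0.95266). Z is at the origin and L lies 35.1 along u from Z, so L = 35.1·u = (33.438, -10.672). Tangency of A1 to both parallel lines with radius 13.8 puts F and Q at Z ± 13.8·n: F = (4.1957, 13.147), Q = (-4.1957, -13.147). Equal radii place J and G the same way about L: J = L + 13.8·n = (37.634, 2.4752), G = L − 13.8·n = (29.243, -23.818). Then cos ∠JFG = FJ·FG / (|FJ||FG|), giving 38.179°.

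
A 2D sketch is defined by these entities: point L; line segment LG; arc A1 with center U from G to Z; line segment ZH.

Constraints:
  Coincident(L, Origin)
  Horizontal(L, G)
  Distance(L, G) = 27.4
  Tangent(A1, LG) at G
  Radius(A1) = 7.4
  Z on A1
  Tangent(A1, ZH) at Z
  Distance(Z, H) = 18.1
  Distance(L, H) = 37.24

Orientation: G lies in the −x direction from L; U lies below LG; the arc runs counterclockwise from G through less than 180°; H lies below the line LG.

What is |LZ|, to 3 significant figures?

35.7

Checks: L.y = 0.00, G.y = 0.00 ✓; |UZ| = 7.400 ✓; ∠(UZ, ZH) = 90.00° ✓; |ZH| = 18.10 ✓; |LH| = 37.24 ✓.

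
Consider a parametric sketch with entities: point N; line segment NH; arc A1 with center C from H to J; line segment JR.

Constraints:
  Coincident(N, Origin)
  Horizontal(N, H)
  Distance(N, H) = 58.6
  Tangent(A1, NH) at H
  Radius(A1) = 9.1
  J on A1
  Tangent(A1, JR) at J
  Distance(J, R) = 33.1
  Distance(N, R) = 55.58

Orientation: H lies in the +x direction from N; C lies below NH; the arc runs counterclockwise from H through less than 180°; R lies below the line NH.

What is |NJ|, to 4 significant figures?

50.30

Checks: |CH| = 9.100 ✓; |CJ| = 9.100 ✓; ∠(CJ, JR) = 90.00° ✓; |JR| = 33.10 ✓; |NR| = 55.58 ✓.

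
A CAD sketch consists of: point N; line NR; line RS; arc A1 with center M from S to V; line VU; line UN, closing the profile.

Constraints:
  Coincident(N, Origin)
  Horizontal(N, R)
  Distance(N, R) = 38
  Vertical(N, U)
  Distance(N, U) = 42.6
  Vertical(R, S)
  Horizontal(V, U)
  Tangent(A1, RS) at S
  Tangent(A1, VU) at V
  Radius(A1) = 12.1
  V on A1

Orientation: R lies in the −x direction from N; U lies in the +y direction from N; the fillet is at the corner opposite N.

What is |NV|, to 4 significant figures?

49.86

The virtual corner opposite N is at (-38.00, 42.60). The tangent condition forces MS to be normal to RS and A1 meets VU tangentially, so MV is at right angles to VU, with radius 12.1, so the center M sits 12.1 in from both sides at M = (-25.90, 30.50). That places the tangent points at S = (-38.00, 30.50) on RS and V = (-25.90, 42.60) on VU. Then |NV| = |V − N| = 49.86.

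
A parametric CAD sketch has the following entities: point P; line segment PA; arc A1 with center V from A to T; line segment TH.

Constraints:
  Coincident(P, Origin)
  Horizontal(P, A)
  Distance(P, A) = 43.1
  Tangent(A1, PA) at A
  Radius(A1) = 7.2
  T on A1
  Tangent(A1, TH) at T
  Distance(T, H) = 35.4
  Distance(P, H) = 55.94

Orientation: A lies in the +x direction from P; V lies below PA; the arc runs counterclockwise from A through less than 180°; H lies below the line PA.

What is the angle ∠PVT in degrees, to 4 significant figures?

9.951°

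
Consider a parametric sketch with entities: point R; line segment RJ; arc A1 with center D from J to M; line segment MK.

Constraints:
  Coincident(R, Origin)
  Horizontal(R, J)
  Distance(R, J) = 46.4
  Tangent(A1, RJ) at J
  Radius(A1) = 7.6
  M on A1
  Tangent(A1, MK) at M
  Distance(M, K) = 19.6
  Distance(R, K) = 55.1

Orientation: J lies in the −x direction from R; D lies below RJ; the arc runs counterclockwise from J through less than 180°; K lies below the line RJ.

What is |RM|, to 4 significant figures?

54.52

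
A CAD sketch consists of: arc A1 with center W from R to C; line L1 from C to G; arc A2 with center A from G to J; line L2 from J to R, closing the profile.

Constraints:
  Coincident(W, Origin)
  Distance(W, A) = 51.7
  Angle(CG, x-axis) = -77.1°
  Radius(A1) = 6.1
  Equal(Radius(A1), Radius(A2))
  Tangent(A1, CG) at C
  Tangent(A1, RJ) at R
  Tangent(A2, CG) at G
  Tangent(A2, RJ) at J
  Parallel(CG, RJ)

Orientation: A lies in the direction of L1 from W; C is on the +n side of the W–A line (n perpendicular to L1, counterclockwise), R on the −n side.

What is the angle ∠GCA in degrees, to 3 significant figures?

6.73°

Tangency of A1 to both parallel lines with radius 6.1 puts C and R at W ± 6.1·n: C = (5.95, 1.36), R = (-5.95, -1.36). Equal radii place G and J the same way about A: G = A + 6.1·n = (17.5, -49.0), J = A − 6.1·n = (5.60, -51.8). Then cos ∠GCA = CG·CA / (|CG||CA|), giving 6.73°.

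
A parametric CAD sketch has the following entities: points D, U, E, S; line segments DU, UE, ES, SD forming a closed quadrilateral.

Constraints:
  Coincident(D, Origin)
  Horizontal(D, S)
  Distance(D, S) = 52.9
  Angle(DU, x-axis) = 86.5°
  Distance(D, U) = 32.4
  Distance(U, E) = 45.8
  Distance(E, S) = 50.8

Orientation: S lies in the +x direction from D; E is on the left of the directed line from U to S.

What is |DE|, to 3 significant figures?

66.8

D is at the origin; DS is horizontal with |DS| = 52.9 and S in +x, so S = (52.9, 0). DU runs at 86.5° with |DU| = 32.4, so U = (1.98, 32.3). E is determined by |UE| = 45.8 and |ES| = 50.8 together: it lies at the intersection of circle(U, 45.8) and circle(S, 50.8). With |US| = 60.3, the foot of the radical line on US is 26.2 from U and the perpendicular offset is √(45.8² − 26.2²) = 37.6. Taking the left-of-US solution: E = (44.2, 50.1).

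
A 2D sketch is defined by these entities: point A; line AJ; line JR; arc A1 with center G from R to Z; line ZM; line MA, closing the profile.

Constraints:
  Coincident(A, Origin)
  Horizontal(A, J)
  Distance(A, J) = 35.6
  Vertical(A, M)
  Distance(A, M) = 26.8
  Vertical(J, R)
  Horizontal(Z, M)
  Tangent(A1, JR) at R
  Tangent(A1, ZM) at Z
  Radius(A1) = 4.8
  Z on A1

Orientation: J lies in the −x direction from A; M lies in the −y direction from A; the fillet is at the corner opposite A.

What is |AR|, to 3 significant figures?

41.8

A is at the origin; AJ is horizontal with |AJ| = 35.6 and J on the −x side, so J = (-35.6, 0.00). AM is vertical with |AM| = 26.8 and M on the −y side, so M = (0.00, -26.8). The virtual corner opposite A is at (-35.6, -26.8). A1 meets JR tangentially, so GR is at right angles to JR and tangency of A1 to ZM means the radius GZ is perpendicular to ZM, with radius 4.8, so the center G sits 4.8 in from both sides at G = (-30.8, -22.0). That places the tangent points at R = (-35.6, -22.0) on JR and Z = (-30.8, -26.8) on ZM. Then |AR| = |R − A| = 41.8.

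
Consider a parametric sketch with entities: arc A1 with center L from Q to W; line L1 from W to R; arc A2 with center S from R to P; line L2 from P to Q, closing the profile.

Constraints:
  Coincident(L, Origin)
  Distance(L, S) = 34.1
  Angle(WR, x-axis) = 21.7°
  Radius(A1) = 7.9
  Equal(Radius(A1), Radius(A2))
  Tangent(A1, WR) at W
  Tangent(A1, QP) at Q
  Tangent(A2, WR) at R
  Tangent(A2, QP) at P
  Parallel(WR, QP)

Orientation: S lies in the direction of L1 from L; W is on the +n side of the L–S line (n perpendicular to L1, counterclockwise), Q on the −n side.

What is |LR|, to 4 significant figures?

35.00

The slot axis is L1's direction at 21.7°, so u = (cos 21.7°, sin 21.7°) = (0.9291, 0.3697) and n = (−sin 21.7°, cos 21.7°) = (-0.3697, 0.9291). L is at the origin and S lies 34.1 along u from L, so S = 34.1·u = (31.68, 12.61). Tangency of A1 to both parallel lines with radius 7.9 puts W and Q at L ± 7.9·n: W = (-2.921, 7.340), Q = (2.921, -7.340). Equal radii place R and P the same way about S: R = S + 7.9·n = (28.76, 19.95), P = S − 7.9·n = (34.60, 5.268). Then |LR| = |R − L| = 35.00.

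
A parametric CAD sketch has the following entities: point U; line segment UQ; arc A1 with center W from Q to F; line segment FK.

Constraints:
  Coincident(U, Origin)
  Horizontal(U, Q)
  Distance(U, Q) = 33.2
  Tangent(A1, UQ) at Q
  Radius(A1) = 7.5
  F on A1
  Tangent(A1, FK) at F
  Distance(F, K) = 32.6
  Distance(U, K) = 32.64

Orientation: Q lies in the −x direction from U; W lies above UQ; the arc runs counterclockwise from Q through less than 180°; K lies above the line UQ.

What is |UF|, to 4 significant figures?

27.07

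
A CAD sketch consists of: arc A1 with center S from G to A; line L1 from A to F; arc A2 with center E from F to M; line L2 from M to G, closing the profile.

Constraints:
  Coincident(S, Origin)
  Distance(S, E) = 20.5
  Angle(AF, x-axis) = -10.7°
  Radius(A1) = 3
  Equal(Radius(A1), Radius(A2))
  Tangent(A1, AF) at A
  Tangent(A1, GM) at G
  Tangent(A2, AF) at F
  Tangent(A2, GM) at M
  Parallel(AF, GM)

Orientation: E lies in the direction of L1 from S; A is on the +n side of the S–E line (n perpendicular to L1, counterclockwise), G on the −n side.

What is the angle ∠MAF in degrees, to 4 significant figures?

16.31°

Tangency of A1 to both parallel lines with radius 3.0 puts A and G at S ± 3.0·n: A = (0.5570, 2.948), G = (-0.5570, -2.948). Equal radii place F and M the same way about E: F = E + 3.0·n = (20.70, -0.8583), M = E − 3.0·n = (19.59, -6.754). Then cos ∠MAF = AM·AF / (|AM||AF|), giving 16.31°.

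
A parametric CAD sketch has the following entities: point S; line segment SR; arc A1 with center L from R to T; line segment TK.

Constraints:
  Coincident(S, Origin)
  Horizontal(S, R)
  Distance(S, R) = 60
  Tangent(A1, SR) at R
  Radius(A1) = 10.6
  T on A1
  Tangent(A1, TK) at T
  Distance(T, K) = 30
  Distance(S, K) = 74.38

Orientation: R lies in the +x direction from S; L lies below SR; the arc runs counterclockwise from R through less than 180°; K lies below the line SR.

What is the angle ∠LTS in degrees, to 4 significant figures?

142.4°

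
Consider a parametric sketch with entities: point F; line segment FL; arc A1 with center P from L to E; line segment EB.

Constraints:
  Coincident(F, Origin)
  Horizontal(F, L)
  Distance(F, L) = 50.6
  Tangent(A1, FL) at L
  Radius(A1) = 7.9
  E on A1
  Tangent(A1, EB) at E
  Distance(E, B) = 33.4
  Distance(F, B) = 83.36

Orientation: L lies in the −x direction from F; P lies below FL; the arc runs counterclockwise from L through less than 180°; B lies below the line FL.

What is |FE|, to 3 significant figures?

56.6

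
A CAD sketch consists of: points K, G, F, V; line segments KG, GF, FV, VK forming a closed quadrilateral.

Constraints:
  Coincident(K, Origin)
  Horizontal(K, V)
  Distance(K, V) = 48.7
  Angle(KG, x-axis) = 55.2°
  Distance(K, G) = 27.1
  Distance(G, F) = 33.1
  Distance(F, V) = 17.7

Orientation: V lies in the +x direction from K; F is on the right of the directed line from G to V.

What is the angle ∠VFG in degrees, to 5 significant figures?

99.370°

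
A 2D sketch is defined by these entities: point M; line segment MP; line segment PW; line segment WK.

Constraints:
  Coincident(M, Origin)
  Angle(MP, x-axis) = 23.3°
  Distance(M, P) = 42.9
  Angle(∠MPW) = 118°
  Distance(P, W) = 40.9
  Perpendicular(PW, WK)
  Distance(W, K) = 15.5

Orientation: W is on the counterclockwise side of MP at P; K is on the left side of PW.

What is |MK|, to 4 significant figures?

65.01

M is at the origin; MP runs at 23.3° with length 42.9, so P = 42.9·(cos 23.3°, sin 23.3°) = (39.40, 16.97). ∠MPW = 118.0°, so PW runs at 23.3° + (180° − 118.0°) = 85.30° from the x-axis; with |PW| = 40.9, W = P + 40.9·(cos 85.30°, sin 85.30°) = (42.75, 57.73). PW is perpendicular to WK; with |WK| = 15.5 on the left of PW, K = W + 15.5·(-0.9966, 0.08194) = (27.30, 59.00). Then |MK| = |K − M| = 65.01.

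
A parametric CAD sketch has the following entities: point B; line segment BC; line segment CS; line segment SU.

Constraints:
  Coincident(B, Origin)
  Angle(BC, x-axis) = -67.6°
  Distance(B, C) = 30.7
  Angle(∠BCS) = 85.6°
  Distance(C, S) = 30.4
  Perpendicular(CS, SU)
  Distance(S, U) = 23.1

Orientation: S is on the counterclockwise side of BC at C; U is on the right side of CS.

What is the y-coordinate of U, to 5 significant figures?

-35.296

B is at the origin; BC runs at -67.6° with length 30.7, so C = 30.7·(cos -67.6°, sin -67.6°) = (11.699, -28.384). ∠BCS = 85.6°, so CS runs at -67.6° + (180° − 85.6°) = 26.800° from the x-axis; with |CS| = 30.4, S = C + 30.4·(cos 26.800°, sin 26.800°) = (38.833, -14.677). The perpendicularity gives SU at right angles to CS; with |SU| = 23.1 on the right of CS, U = S + 23.1·(0.45088, -0.89259) = (49.249, -35.296). So U.y = -35.296.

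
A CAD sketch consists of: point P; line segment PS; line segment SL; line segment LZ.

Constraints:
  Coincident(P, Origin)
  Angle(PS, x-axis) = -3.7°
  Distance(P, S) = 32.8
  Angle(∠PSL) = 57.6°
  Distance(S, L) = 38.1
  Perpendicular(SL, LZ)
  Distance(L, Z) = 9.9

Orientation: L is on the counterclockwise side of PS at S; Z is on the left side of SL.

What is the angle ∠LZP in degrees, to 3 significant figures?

131°

P is at the origin; PS runs at -3.7° with length 32.8, so S = 32.8·(cos -3.7°, sin -3.7°) = (32.7, -2.12). ∠PSL = 57.6°, so SL runs at -3.7° + (180° − 57.6°) = 119° from the x-axis; with |SL| = 38.1, L = S + 38.1·(cos 119°, sin 119°) = (14.4, 31.3). The perpendicularity gives LZ at right angles to SL; with |LZ| = 9.9 on the left of SL, Z = L + 9.9·(-0.877, -0.480) = (5.75, 26.5). Then cos ∠LZP = ZL·ZP / (|ZL||ZP|), giving 131°.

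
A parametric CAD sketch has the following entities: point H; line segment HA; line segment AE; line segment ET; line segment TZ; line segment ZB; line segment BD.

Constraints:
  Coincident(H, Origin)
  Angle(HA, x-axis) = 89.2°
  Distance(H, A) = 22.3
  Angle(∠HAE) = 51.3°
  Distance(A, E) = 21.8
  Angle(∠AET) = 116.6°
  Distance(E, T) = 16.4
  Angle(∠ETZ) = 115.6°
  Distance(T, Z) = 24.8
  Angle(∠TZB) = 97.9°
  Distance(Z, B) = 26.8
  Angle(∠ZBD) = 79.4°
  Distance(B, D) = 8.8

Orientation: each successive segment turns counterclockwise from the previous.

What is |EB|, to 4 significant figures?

37.46

∠ETZ = 115.6° gives TZ at -14.30° from the x-axis; with |TZ| = 24.8, Z = (10.35, -13.30). ∠TZB = 97.9° gives ZB at 67.80° from the x-axis; with |ZB| = 26.8, B = (20.48, 11.51). Then |EB| = |B − E| = 37.46.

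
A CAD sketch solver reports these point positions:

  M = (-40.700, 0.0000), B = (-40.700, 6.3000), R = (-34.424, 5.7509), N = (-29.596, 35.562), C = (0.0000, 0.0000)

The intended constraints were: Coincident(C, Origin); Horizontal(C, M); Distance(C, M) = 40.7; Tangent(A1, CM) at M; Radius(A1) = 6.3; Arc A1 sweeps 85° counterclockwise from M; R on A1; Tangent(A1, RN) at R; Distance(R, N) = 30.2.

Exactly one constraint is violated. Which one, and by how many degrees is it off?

Tangent(A1, RN) at R — off by 4.20°.

C = (0.00, 0.00) ✓; C.y = 0.00, M.y = 0.00 ✓; |CM| = 40.70 ✓; ∠(BM, MC) = 90.00° ✓; |BM| = 6.300 ✓; bearing(B→R) − bearing(B→M) = 85.00° ✓; |BR| = 6.300 ✓; ∠(BR, RN) = 94.20° ✗; |RN| = 30.20 ✓.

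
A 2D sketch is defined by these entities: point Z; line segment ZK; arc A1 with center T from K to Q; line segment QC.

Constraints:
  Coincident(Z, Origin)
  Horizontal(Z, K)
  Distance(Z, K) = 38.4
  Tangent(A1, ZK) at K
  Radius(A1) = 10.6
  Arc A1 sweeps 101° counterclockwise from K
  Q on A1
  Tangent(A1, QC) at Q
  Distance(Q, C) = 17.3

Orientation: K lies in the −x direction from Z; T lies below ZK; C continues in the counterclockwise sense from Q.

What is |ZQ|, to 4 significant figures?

50.41

Z is at the origin; ZK is horizontal with |ZK| = 38.4 and K on the −x side, so K = (-38.40, 0.000). Tangency of A1 to ZK means the radius TK is perpendicular to ZK, so T = K + (0, -10.6) = (-38.40, -10.60). On A1, K sits at bearing 90° from T; a 101° counterclockwise sweep puts Q at bearing 191°, so Q = T + 10.6·(cos 191°, sin 191°) = (-48.81, -12.62). Then |ZQ| = |Q − Z| = 50.41.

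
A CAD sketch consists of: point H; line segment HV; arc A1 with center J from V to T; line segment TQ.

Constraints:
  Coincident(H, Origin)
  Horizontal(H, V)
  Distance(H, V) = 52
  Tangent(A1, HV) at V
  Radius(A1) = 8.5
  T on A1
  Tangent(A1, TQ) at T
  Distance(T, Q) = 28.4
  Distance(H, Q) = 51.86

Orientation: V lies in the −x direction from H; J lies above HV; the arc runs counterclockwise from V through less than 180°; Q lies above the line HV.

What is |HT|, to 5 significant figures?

44.193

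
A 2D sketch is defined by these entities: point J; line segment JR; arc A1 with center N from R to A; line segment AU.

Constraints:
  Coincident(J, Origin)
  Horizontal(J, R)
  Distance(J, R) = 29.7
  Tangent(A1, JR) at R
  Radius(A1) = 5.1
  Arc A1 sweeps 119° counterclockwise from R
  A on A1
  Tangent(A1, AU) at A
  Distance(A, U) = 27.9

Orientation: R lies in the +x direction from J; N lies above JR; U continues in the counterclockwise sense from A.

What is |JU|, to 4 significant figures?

38.05

J is at the origin; JR is horizontal with |JR| = 29.7 and R on the +x side, so R = (29.70, 0.000). Since A1 is tangent to JR there, NR ⟂ JR, so N = R + (0, 5.1) = (29.70, 5.100). On A1, R sits at bearing -90° from N; a 119° counterclockwise sweep puts A at bearing 29°, so A = N + 5.1·(cos 29°, sin 29°) = (34.16, 7.573). A1 meets AU tangentially, so NA is at right angles to AU, so AU runs along (−sin 29°, cos 29°); with |AU| = 27.9, U = (20.63, 31.97). Then |JU| = |U − J| = 38.05.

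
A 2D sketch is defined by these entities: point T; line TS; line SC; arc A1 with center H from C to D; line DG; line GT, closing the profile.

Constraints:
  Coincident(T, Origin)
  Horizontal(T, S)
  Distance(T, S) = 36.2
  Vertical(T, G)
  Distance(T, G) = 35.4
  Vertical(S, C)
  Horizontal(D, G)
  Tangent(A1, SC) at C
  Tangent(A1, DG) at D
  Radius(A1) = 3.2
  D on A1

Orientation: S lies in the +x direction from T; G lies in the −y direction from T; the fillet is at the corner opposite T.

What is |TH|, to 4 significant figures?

46.11

T and G share the same x with |TG| = 35.4 and G on the −y side, so G = (0.000, -35.40). The virtual corner opposite T is at (36.20, -35.40). Since A1 is tangent to SC there, HC ⟂ SC and A1 meets DG tangentially, so HD is at right angles to DG, with radius 3.2, so the center H sits 3.2 in from both sides at H = (33.00, -32.20). Then |TH| = |H − T| = 46.11.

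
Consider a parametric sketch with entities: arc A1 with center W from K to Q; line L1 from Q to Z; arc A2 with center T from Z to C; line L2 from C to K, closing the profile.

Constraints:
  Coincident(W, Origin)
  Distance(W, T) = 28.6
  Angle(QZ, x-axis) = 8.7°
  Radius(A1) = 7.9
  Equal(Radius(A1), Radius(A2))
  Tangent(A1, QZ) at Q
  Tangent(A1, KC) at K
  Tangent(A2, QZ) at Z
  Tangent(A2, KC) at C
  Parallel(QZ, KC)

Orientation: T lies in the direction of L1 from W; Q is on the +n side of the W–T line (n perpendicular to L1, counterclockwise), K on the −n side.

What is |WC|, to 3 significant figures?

29.7

The slot axis is L1's direction at 8.7°, so u = (cos 8.7°, sin 8.7°) = (0.988, 0.151) and n = (−sin 8.7°, cos 8.7°) = (-0.151, 0.988). W is at the origin and T lies 28.6 along u from W, so T = 28.6·u = (28.3, 4.33). Tangency of A1 to both parallel lines with radius 7.9 puts Q and K at W ± 7.9·n: Q = (-1.19, 7.81), K = (1.19, -7.81). Equal radii place Z and C the same way about T: Z = T + 7.9·n = (27.1, 12.1), C = T − 7.9·n = (29.5, -3.48). Then |WC| = |C − W| = 29.7.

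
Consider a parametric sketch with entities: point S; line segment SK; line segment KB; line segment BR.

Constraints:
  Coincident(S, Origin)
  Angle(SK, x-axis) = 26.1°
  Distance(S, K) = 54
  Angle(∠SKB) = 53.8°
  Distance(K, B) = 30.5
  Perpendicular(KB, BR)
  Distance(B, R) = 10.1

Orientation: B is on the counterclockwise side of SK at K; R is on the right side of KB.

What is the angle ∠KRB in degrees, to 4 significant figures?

71.68°

S is at the origin; SK runs at 26.1° with length 54.0, so K = 54.0·(cos 26.1°, sin 26.1°) = (48.49, 23.76). ∠SKB = 53.8°, so KB runs at 26.1° + (180° − 53.8°) = 152.3° from the x-axis; with |KB| = 30.5, B = K + 30.5·(cos 152.3°, sin 152.3°) = (21.49, 37.93). KB is perpendicular to BR; with |BR| = 10.1 on the right of KB, R = B + 10.1·(0.4648, 0.8854) = (26.18, 46.88). Then cos ∠KRB = RK·RB / (|RK||RB|), giving 71.68°.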